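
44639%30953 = 13686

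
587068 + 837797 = 1424865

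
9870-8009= 1861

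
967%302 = 61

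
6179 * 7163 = 44260177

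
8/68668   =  2/17167=0.00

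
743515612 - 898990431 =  - 155474819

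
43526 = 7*6218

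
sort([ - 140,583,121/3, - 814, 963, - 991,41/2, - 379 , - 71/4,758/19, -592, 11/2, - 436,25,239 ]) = [ - 991, - 814 , - 592 , - 436,  -  379,-140, - 71/4, 11/2, 41/2, 25 , 758/19,121/3, 239,583, 963 ]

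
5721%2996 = 2725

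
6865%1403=1253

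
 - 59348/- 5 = 59348/5 = 11869.60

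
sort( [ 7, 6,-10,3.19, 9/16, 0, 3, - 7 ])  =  [ - 10, -7,0,9/16, 3, 3.19 , 6, 7 ]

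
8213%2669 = 206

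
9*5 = 45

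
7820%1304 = 1300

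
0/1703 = 0=0.00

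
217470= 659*330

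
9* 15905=143145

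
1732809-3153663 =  - 1420854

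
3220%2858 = 362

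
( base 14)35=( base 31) 1g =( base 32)1F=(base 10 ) 47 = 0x2F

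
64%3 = 1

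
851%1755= 851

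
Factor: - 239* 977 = -233503=- 239^1*977^1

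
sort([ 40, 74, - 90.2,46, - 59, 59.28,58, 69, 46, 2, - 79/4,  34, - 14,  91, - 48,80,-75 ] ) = [ - 90.2,-75, - 59 , - 48, - 79/4, - 14,2,34, 40,46, 46, 58, 59.28,69, 74,80, 91]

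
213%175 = 38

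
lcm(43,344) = 344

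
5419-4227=1192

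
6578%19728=6578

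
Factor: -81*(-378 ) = 30618 = 2^1*3^7*7^1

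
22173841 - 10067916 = 12105925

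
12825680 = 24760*518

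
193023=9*21447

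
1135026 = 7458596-6323570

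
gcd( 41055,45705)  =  15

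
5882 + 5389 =11271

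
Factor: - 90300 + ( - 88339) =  -178639^1 = -178639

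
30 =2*15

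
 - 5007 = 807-5814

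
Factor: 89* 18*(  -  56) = -2^4*3^2*7^1*89^1 = - 89712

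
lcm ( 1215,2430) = 2430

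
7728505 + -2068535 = 5659970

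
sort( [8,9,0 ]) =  [ 0 , 8, 9] 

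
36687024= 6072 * 6042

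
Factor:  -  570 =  - 2^1*3^1*5^1*19^1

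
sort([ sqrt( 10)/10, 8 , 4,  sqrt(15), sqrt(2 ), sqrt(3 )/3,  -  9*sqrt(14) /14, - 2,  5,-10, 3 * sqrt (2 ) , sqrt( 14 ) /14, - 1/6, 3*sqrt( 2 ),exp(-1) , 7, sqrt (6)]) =[-10 ,-9 * sqrt(14)/14, - 2,-1/6, sqrt( 14)/14, sqrt( 10 ) /10, exp( - 1 ),sqrt(3) /3,sqrt ( 2), sqrt (6 ), sqrt ( 15) , 4 , 3*sqrt (2) , 3*sqrt( 2 ), 5, 7,8 ]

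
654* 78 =51012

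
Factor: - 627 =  - 3^1*11^1*19^1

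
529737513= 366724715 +163012798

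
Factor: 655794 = 2^1*3^2*36433^1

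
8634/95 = 90 + 84/95 = 90.88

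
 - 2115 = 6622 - 8737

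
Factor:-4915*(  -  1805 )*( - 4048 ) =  - 2^4*5^2*11^1*19^2*23^1*983^1 = - 35912135600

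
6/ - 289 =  - 1+283/289  =  - 0.02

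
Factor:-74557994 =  - 2^1*7^1*5325571^1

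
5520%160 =80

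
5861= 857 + 5004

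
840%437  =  403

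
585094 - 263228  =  321866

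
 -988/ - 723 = 988/723 = 1.37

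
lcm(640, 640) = 640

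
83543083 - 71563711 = 11979372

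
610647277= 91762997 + 518884280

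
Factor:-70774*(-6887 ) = 2^1*11^1 * 71^1*97^1 * 3217^1 = 487420538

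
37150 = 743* 50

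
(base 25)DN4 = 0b10001000000000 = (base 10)8704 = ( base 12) 5054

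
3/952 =3/952=0.00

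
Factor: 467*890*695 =288862850 = 2^1*5^2* 89^1*139^1* 467^1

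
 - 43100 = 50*( - 862) 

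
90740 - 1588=89152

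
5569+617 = 6186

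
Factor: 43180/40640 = 2^( - 4)*17^1 =17/16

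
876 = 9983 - 9107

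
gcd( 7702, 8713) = 1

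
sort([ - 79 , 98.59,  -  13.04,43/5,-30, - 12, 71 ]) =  [ - 79,  -  30,-13.04, - 12, 43/5,71,98.59 ]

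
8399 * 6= 50394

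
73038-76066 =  - 3028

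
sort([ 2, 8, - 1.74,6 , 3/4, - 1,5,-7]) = [ - 7, - 1.74,  -  1,3/4,2, 5,6, 8]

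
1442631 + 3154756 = 4597387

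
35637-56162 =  - 20525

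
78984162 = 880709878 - 801725716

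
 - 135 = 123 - 258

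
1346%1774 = 1346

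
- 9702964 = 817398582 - 827101546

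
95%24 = 23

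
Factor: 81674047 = 7^1*13^1* 897517^1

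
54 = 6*9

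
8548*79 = 675292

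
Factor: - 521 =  - 521^1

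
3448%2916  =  532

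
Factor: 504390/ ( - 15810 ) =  - 989/31 =- 23^1*31^( - 1 )* 43^1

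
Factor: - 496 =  - 2^4*31^1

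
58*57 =3306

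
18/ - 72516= - 1+12083/12086 = - 0.00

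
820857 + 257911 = 1078768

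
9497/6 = 9497/6 =1582.83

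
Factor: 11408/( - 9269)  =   - 16/13 = - 2^4 *13^( - 1)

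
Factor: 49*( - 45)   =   - 2205 = - 3^2*5^1*7^2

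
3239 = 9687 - 6448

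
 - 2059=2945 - 5004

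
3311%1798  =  1513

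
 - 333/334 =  - 1+ 1/334 = - 1.00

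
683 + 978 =1661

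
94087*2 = 188174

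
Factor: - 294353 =-294353^1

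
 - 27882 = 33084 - 60966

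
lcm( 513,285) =2565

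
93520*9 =841680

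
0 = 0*3643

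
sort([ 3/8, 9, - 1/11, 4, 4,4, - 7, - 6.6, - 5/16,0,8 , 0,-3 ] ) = [ - 7,-6.6,- 3, - 5/16, - 1/11,0, 0,3/8 , 4, 4, 4,8, 9]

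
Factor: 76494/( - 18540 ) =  - 12749/3090= - 2^(- 1)*3^ ( - 1) * 5^( - 1 )* 11^1*19^1*61^1*103^(-1)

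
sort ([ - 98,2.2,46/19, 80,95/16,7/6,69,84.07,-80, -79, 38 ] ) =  [ - 98, - 80,  -  79, 7/6,2.2,46/19, 95/16,38 , 69, 80,84.07] 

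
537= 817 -280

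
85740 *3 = 257220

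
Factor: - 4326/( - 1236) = 7/2  =  2^( - 1)*7^1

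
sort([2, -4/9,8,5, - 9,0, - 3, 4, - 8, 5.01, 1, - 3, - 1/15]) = [ - 9, - 8, - 3, - 3,  -  4/9,-1/15,0,1,2, 4,5,5.01,8 ] 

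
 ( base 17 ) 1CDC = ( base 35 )714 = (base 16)21A6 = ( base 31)8tr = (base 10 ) 8614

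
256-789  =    -  533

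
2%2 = 0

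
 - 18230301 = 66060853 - 84291154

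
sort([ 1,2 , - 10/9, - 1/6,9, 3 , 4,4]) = [ -10/9, - 1/6, 1 , 2,3,  4,  4,  9]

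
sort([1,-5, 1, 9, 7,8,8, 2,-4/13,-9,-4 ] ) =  [- 9, - 5, - 4,-4/13,1,1,2, 7,8, 8, 9]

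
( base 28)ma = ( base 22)16a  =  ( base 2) 1001110010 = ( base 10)626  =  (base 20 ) 1b6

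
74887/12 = 6240 + 7/12 = 6240.58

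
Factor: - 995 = - 5^1* 199^1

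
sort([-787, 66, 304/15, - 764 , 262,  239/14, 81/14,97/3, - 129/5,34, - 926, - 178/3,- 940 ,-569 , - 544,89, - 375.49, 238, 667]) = [ - 940,  -  926, - 787,  -  764,  -  569,-544, - 375.49,-178/3,-129/5, 81/14, 239/14,304/15, 97/3 , 34,66,  89, 238,262 , 667] 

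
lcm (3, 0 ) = 0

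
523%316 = 207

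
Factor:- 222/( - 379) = 2^1*3^1*37^1*379^( - 1 ) 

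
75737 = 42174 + 33563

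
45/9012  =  15/3004 = 0.00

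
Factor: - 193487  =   - 7^1*131^1*211^1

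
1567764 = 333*4708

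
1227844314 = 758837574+469006740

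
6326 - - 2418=8744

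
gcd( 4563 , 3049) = 1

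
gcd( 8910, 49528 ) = 2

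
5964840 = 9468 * 630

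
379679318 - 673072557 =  - 293393239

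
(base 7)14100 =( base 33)3gr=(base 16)EEE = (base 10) 3822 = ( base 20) 9B2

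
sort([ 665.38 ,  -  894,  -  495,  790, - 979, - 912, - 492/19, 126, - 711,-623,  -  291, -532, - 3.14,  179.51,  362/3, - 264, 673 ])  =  [ - 979 , - 912, - 894,-711, - 623, - 532, - 495, - 291, - 264, - 492/19, - 3.14,362/3,126 , 179.51, 665.38, 673,  790]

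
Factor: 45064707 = 3^1*419^1*35851^1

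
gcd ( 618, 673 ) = 1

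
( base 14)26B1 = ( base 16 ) 1AA3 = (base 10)6819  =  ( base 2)1101010100011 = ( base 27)99f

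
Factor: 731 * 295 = 5^1*17^1 * 43^1*59^1 = 215645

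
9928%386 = 278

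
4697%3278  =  1419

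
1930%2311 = 1930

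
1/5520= 1/5520 = 0.00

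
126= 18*7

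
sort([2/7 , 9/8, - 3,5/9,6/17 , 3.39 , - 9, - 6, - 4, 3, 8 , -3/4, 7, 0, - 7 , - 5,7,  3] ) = [-9 , -7, - 6, - 5,-4,- 3, - 3/4 , 0,2/7,6/17, 5/9 , 9/8 , 3 , 3, 3.39, 7, 7,  8 ]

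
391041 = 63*6207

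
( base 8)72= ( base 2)111010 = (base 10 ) 58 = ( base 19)31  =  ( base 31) 1R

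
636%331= 305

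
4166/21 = 4166/21 = 198.38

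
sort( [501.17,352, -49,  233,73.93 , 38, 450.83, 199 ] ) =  [-49,  38 , 73.93,199, 233, 352, 450.83, 501.17 ]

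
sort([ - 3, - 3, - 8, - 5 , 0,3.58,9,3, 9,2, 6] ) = [ - 8, - 5, - 3, -3,  0, 2,  3 , 3.58, 6,9,9]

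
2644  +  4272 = 6916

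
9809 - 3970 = 5839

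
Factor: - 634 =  - 2^1*317^1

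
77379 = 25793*3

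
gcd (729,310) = 1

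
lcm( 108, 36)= 108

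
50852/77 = 660+32/77=   660.42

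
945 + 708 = 1653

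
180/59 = 3 + 3/59 = 3.05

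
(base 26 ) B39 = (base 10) 7523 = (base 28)9gj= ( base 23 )E52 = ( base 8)16543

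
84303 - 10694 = 73609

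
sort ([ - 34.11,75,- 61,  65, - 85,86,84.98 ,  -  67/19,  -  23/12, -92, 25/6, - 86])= [- 92, -86,- 85, - 61, - 34.11,-67/19, - 23/12, 25/6,65,75, 84.98,86]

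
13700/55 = 249+1/11= 249.09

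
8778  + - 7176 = 1602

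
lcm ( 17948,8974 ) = 17948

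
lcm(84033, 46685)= 420165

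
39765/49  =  811+26/49 = 811.53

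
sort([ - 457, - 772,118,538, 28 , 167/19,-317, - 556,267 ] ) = [ - 772, - 556, - 457, - 317,167/19,28,  118, 267,538] 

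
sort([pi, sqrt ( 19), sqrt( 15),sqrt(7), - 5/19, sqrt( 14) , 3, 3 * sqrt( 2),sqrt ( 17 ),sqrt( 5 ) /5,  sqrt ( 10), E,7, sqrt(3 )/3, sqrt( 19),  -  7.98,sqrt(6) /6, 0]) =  [-7.98, - 5/19, 0, sqrt(6)/6,sqrt(5)/5, sqrt( 3 )/3,sqrt(7 ), E, 3, pi, sqrt(10),sqrt(14)  ,  sqrt(15), sqrt( 17), 3 *sqrt(2),  sqrt(19 ), sqrt(19), 7]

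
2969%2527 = 442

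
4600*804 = 3698400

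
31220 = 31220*1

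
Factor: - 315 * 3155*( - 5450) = 2^1*3^2*5^4*7^1*109^1*631^1 = 5416346250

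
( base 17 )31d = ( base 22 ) 1IH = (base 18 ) 2df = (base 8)1601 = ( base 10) 897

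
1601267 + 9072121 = 10673388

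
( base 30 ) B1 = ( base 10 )331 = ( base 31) AL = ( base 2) 101001011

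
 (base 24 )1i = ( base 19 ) 24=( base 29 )1d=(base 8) 52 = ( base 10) 42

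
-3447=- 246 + - 3201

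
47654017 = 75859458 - 28205441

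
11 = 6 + 5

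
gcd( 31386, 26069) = 1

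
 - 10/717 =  - 10/717 = - 0.01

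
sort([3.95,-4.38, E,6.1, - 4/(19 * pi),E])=[ - 4.38, - 4/( 19 * pi ), E, E,3.95, 6.1 ]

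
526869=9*58541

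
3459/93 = 37  +  6/31 =37.19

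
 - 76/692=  - 19/173 = - 0.11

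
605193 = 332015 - - 273178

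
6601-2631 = 3970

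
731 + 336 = 1067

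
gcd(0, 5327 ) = 5327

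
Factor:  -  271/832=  - 2^( - 6) * 13^( - 1) *271^1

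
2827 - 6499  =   - 3672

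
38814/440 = 88  +  47/220=88.21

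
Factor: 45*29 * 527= 3^2*5^1*17^1*29^1*31^1 = 687735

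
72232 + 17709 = 89941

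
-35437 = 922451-957888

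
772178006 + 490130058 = 1262308064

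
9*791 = 7119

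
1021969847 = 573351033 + 448618814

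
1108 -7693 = -6585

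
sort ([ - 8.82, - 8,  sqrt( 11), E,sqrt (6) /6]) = [ - 8.82,-8, sqrt(6)/6,E,sqrt(11 )]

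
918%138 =90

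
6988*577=4032076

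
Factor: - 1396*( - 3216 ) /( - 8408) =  - 2^3*3^1* 67^1*349^1*1051^( - 1 ) = - 561192/1051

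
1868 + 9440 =11308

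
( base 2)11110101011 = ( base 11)1525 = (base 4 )132223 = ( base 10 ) 1963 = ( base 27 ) 2IJ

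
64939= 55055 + 9884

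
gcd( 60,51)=3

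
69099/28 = 2467 + 23/28 = 2467.82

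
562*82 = 46084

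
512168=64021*8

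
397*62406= 24775182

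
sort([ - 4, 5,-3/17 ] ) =[-4,-3/17, 5 ]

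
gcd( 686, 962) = 2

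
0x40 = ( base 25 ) 2e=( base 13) 4C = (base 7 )121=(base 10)64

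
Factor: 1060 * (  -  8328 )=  - 8827680 = - 2^5 * 3^1*5^1*53^1*347^1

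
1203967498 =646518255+557449243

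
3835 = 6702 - 2867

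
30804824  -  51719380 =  - 20914556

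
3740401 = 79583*47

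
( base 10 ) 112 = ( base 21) 57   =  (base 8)160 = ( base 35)37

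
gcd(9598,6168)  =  2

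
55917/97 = 576+ 45/97 = 576.46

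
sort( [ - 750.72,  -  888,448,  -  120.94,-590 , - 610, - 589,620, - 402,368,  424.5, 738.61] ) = [ - 888, - 750.72,  -  610,-590 , - 589, - 402, - 120.94, 368,424.5, 448, 620, 738.61 ]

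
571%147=130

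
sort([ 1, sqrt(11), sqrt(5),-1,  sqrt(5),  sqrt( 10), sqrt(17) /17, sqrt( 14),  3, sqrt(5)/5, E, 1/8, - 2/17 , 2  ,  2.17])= [ - 1, - 2/17, 1/8, sqrt(17 )/17, sqrt( 5)/5 , 1, 2, 2.17, sqrt(5),sqrt( 5), E,3, sqrt(10) , sqrt(11), sqrt( 14) ]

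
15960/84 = 190 = 190.00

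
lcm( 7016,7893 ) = 63144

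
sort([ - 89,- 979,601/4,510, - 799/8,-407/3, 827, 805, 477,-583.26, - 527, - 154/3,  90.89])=[ - 979,-583.26, - 527, - 407/3,-799/8, - 89,-154/3,  90.89, 601/4,  477,  510,805,  827 ]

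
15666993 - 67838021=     -  52171028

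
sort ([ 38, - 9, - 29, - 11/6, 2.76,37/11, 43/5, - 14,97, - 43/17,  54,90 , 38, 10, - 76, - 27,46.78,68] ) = [ - 76, - 29, - 27, - 14, -9, - 43/17, - 11/6,2.76,37/11, 43/5,10,38,38,46.78, 54, 68 , 90, 97 ] 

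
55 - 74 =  - 19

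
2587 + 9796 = 12383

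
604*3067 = 1852468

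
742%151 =138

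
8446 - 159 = 8287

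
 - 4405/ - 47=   93 +34/47 = 93.72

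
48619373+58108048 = 106727421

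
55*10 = 550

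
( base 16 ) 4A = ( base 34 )26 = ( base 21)3B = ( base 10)74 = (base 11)68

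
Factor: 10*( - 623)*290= -2^2*5^2*7^1*29^1 *89^1 = -1806700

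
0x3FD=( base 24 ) 1id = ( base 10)1021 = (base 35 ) T6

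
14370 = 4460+9910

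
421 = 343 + 78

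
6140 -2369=3771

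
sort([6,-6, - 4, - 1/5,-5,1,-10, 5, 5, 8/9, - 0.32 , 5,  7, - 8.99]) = [ - 10, - 8.99, - 6, - 5, - 4, - 0.32, - 1/5, 8/9, 1, 5, 5 , 5, 6, 7]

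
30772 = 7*4396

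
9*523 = 4707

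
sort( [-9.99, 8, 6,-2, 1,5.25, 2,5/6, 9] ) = [-9.99,  -  2,5/6, 1, 2,5.25, 6, 8,9]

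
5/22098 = 5/22098 = 0.00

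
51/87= 17/29 = 0.59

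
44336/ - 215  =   - 44336/215 =- 206.21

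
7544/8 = 943 = 943.00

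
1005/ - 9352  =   - 1005/9352=- 0.11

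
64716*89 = 5759724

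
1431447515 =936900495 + 494547020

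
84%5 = 4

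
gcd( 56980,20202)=518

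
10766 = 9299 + 1467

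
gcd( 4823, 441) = 7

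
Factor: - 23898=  - 2^1*3^1*7^1*569^1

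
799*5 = 3995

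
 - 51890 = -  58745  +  6855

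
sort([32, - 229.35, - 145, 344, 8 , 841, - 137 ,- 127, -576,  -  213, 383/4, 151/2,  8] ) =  [ - 576, - 229.35, - 213, - 145, - 137,-127, 8,  8, 32,151/2, 383/4, 344, 841 ]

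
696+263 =959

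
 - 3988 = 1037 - 5025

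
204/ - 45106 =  - 1 + 22451/22553  =  - 0.00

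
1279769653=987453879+292315774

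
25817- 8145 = 17672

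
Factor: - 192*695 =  - 2^6*3^1*5^1*139^1=- 133440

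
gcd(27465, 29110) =5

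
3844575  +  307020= 4151595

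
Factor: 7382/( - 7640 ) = - 3691/3820 = -2^(-2 )  *5^(-1 )*191^(  -  1)*3691^1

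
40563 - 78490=-37927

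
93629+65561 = 159190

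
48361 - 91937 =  - 43576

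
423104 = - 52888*( - 8 ) 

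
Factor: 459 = 3^3*17^1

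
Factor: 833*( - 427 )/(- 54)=355691/54=2^(  -  1)*3^( -3)*7^3*17^1*61^1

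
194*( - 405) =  - 78570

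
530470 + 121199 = 651669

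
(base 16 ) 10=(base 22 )g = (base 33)g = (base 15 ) 11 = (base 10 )16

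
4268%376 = 132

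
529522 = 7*75646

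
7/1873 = 7/1873 =0.00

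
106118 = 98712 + 7406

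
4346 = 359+3987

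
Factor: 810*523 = 2^1*3^4*5^1*523^1 = 423630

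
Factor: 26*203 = 2^1*7^1*13^1*29^1 = 5278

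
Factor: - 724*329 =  - 2^2 * 7^1 * 47^1 * 181^1 = - 238196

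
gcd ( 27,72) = 9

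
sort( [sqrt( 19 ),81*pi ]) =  [sqrt( 19),81*pi]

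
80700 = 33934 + 46766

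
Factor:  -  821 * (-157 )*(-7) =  - 902279 = - 7^1*157^1*821^1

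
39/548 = 39/548= 0.07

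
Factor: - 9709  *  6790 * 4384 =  - 289011298240 = - 2^6 * 5^1 * 7^2*19^1*73^1*97^1*137^1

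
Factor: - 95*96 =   -  2^5*3^1*5^1 * 19^1 = - 9120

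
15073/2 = 7536 + 1/2=7536.50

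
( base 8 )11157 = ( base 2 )1001001101111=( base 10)4719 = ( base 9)6423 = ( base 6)33503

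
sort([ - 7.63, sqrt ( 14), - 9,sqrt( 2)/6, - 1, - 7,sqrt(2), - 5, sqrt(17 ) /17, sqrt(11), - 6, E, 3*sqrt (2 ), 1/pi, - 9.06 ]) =[ - 9.06,-9, - 7.63, - 7, - 6, - 5,-1,sqrt( 2)/6, sqrt(17 ) /17, 1/pi,  sqrt( 2), E,sqrt ( 11), sqrt (14),3*sqrt( 2 )]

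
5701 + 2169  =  7870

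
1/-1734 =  - 1/1734 = -0.00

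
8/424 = 1/53 = 0.02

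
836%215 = 191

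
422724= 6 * 70454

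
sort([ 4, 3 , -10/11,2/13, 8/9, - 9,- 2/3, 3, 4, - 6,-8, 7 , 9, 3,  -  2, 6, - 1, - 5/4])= [ - 9,-8, - 6, - 2, - 5/4,- 1, -10/11,-2/3,2/13,8/9, 3,3  ,  3, 4,4, 6,7, 9] 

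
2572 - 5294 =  - 2722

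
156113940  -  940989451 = - 784875511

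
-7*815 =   -  5705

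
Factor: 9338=2^1*7^1*  23^1*29^1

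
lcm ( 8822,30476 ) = 335236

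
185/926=185/926  =  0.20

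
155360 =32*4855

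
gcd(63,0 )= 63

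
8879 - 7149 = 1730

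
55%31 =24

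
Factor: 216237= 3^1* 7^2*1471^1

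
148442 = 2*74221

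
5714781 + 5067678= 10782459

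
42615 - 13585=29030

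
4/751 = 4/751 = 0.01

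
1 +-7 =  - 6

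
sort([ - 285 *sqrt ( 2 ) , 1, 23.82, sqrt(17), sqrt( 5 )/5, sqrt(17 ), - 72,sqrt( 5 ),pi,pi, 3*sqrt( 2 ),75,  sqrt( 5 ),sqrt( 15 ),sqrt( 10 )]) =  [ - 285*sqrt( 2), - 72,sqrt(5 ) /5, 1, sqrt(5 ),sqrt( 5 ),pi,pi, sqrt( 10),sqrt( 15),sqrt ( 17), sqrt( 17), 3*sqrt ( 2 ),23.82, 75]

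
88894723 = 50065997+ 38828726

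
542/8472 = 271/4236  =  0.06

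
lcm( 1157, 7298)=94874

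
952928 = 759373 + 193555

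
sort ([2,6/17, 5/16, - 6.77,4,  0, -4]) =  [ - 6.77, - 4,0, 5/16,6/17,2,4 ]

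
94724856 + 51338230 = 146063086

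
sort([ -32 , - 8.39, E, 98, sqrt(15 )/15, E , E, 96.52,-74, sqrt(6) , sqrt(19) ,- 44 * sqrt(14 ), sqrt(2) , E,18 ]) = [ - 44*sqrt(14), - 74 , - 32,- 8.39,  sqrt(15)/15, sqrt( 2), sqrt(6) , E, E,E, E,sqrt ( 19 ), 18, 96.52, 98 ]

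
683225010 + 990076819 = 1673301829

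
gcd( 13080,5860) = 20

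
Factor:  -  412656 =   -  2^4*3^1 * 8597^1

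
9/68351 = 9/68351 = 0.00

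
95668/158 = 47834/79=605.49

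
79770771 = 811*98361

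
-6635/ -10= 663 + 1/2 = 663.50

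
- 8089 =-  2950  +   - 5139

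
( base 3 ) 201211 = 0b1000010111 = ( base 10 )535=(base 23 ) 106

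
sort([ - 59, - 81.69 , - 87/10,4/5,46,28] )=[ - 81.69, - 59,  -  87/10 , 4/5,  28,  46]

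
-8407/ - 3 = 8407/3 = 2802.33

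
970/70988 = 485/35494 = 0.01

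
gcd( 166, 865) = 1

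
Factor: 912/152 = 6 = 2^1*3^1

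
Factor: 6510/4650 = 7/5 = 5^( - 1 )*7^1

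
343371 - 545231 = - 201860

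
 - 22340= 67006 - 89346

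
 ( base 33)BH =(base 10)380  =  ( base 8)574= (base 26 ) EG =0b101111100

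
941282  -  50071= 891211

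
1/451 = 1/451 = 0.00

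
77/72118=77/72118 = 0.00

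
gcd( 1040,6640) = 80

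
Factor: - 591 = -3^1*197^1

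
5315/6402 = 5315/6402 = 0.83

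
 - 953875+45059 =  - 908816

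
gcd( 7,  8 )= 1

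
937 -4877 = -3940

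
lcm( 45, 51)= 765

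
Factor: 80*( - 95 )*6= - 45600 =- 2^5*3^1*5^2*19^1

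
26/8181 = 26/8181 =0.00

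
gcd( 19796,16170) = 98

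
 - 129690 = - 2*64845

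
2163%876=411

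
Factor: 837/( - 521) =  - 3^3*31^1*521^( - 1) 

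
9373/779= 9373/779 = 12.03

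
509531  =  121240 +388291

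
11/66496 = 11/66496 = 0.00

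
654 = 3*218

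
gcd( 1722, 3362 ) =82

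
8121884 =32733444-24611560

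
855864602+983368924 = 1839233526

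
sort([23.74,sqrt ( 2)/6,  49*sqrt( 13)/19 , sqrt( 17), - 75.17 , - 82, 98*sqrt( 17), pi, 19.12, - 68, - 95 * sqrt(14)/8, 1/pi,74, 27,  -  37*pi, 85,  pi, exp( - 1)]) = [-37*pi,-82, - 75.17, - 68, - 95*sqrt(14)/8 , sqrt( 2)/6, 1/pi,exp( - 1 ), pi,  pi,sqrt( 17), 49  *  sqrt( 13 ) /19, 19.12, 23.74, 27,74, 85,  98*sqrt( 17 )]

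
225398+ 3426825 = 3652223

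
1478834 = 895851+582983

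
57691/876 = 57691/876 = 65.86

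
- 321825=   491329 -813154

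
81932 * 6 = 491592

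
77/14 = 5 + 1/2= 5.50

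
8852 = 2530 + 6322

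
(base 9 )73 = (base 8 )102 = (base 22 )30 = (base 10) 66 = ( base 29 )28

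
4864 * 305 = 1483520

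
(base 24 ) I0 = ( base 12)300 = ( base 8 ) 660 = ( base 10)432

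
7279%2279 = 442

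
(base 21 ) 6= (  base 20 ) 6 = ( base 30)6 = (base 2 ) 110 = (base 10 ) 6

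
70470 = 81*870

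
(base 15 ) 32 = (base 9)52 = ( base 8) 57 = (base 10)47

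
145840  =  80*1823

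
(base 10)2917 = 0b101101100101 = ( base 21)6cj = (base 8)5545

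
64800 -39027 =25773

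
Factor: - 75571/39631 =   -  39631^(  -  1 )*75571^1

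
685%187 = 124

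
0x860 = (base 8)4140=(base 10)2144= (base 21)4I2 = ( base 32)230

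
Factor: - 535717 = - 7^2*13^1*29^2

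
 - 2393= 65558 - 67951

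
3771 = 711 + 3060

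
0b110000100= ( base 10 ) 388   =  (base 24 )g4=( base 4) 12010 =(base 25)fd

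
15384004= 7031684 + 8352320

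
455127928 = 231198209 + 223929719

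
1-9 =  - 8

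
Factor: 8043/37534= 3/14 = 2^( - 1) * 3^1*7^( - 1)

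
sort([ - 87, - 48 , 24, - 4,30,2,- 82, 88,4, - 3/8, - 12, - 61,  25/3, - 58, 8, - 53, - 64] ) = [ - 87, - 82, - 64, - 61, - 58  , - 53 , - 48, - 12, - 4, - 3/8 , 2,  4 , 8, 25/3 , 24, 30,88]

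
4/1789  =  4/1789 =0.00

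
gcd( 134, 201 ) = 67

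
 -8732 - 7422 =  - 16154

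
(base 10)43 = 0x2B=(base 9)47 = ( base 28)1f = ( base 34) 19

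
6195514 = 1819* 3406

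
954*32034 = 30560436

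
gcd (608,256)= 32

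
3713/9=412 + 5/9 = 412.56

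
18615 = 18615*1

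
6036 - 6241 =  - 205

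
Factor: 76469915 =5^1 * 15293983^1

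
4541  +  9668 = 14209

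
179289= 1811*99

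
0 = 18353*0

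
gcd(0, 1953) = 1953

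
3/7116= 1/2372 = 0.00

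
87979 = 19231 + 68748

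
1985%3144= 1985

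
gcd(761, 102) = 1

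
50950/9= 5661 + 1/9 = 5661.11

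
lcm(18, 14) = 126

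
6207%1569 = 1500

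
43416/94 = 461 + 41/47 = 461.87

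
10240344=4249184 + 5991160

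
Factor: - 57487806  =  -2^1*3^4*19^2 * 983^1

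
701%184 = 149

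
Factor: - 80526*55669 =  - 2^1*3^1*179^1*311^1*13421^1  =  - 4482801894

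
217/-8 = -217/8 = -27.12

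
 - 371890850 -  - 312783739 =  - 59107111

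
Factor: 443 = 443^1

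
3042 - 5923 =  - 2881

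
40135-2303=37832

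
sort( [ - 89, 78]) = [ - 89,78 ] 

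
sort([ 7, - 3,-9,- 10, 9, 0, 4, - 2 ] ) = [-10, - 9,-3, - 2,  0, 4,7, 9 ] 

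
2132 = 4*533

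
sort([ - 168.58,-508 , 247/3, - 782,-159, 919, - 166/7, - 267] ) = [-782,-508,-267, - 168.58,-159,-166/7,  247/3,919] 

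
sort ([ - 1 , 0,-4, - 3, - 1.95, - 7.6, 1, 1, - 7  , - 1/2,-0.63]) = [-7.6,  -  7 ,-4, - 3 , - 1.95, - 1, - 0.63, - 1/2,0, 1,1]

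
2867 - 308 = 2559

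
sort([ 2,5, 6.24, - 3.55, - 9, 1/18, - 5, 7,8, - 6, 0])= [ - 9, - 6, - 5, - 3.55,0, 1/18,  2, 5, 6.24, 7, 8]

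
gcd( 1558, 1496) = 2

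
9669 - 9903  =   - 234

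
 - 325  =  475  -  800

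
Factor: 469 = 7^1 * 67^1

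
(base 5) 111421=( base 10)3986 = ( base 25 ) 69b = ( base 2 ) 111110010010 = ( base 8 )7622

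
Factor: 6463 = 23^1  *  281^1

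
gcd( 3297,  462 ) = 21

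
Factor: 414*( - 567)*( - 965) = 226522170 = 2^1*3^6*5^1*7^1*23^1*193^1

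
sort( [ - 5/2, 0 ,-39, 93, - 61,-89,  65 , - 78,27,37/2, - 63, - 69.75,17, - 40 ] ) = [-89,  -  78, - 69.75,  -  63,-61, - 40,- 39, -5/2,  0, 17, 37/2, 27, 65,  93]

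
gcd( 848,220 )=4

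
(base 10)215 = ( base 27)7q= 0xd7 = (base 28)7j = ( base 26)87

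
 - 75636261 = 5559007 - 81195268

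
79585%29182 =21221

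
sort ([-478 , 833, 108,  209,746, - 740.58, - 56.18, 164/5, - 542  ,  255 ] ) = [-740.58, - 542,  -  478, -56.18 , 164/5, 108 , 209, 255,746,  833]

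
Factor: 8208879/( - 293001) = -2736293/97667  =  -7^1*47^1*101^ (-1)* 967^( - 1)* 8317^1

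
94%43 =8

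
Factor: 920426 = 2^1*13^1 * 35401^1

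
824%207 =203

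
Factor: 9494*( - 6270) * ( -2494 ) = 148461285720 = 2^3 * 3^1*5^1 * 11^1*19^1 *29^1*43^1*47^1*101^1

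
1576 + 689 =2265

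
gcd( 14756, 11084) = 68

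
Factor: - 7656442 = - 2^1*31^1*123491^1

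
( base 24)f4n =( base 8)21067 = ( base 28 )B4N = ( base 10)8759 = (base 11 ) 6643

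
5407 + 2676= 8083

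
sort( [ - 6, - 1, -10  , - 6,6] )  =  [ - 10, - 6, - 6, - 1,  6 ] 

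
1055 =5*211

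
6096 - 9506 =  - 3410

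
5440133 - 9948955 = - 4508822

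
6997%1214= 927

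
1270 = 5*254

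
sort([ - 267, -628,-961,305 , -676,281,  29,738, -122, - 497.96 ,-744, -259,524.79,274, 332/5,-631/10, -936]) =[-961, - 936, - 744, - 676,-628, - 497.96, - 267, - 259, -122, - 631/10,29,332/5, 274, 281, 305,524.79,738]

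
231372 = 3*77124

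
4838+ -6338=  -1500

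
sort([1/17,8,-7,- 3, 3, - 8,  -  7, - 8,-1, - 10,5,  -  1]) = [ - 10,-8, - 8,  -  7 , - 7,-3,-1, - 1, 1/17, 3  ,  5,8 ] 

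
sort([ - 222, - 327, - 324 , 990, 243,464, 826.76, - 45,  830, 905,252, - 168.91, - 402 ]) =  [ - 402, - 327 , - 324, - 222, - 168.91,-45, 243, 252, 464, 826.76, 830, 905, 990] 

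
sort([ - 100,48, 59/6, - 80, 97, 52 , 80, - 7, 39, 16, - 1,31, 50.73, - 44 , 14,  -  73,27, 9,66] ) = [ - 100, -80,-73 , - 44, - 7, - 1, 9, 59/6, 14,16,27,31,  39, 48,50.73, 52,  66, 80, 97]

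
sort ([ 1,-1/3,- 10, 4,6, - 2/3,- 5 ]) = [ - 10,- 5,-2/3,  -  1/3,1, 4, 6]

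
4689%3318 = 1371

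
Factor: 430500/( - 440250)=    - 2^1 *7^1*41^1*587^( - 1 ) = - 574/587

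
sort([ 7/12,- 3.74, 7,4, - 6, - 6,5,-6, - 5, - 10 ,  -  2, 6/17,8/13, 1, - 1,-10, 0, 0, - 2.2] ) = [-10 , - 10, - 6, - 6, - 6, - 5, - 3.74, - 2.2, - 2, - 1, 0,0,6/17,7/12,8/13,1, 4 , 5,7 ] 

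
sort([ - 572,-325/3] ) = [ -572, - 325/3]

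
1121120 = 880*1274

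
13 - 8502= -8489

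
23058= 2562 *9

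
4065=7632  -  3567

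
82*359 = 29438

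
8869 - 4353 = 4516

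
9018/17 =9018/17 = 530.47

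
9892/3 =3297  +  1/3 = 3297.33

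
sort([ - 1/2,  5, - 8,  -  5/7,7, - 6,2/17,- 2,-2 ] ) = [-8, - 6,-2, - 2, - 5/7,-1/2, 2/17,5, 7 ] 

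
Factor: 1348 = 2^2*337^1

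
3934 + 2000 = 5934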